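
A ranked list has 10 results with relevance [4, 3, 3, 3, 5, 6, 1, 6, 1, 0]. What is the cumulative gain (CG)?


Cumulative Gain = sum of relevance scores
Position 1: rel=4, running sum=4
Position 2: rel=3, running sum=7
Position 3: rel=3, running sum=10
Position 4: rel=3, running sum=13
Position 5: rel=5, running sum=18
Position 6: rel=6, running sum=24
Position 7: rel=1, running sum=25
Position 8: rel=6, running sum=31
Position 9: rel=1, running sum=32
Position 10: rel=0, running sum=32
CG = 32

32


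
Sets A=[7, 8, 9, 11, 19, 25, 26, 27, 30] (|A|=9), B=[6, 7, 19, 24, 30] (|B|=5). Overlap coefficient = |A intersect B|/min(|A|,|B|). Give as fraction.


A intersect B = [7, 19, 30]
|A intersect B| = 3
min(|A|, |B|) = min(9, 5) = 5
Overlap = 3 / 5 = 3/5

3/5


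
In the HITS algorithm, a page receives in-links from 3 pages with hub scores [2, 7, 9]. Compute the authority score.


Authority = sum of hub scores of in-linkers
In-link 1: hub score = 2
In-link 2: hub score = 7
In-link 3: hub score = 9
Authority = 2 + 7 + 9 = 18

18


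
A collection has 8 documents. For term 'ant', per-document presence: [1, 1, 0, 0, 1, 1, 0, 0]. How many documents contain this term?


Checking each document for 'ant':
Doc 1: present
Doc 2: present
Doc 3: absent
Doc 4: absent
Doc 5: present
Doc 6: present
Doc 7: absent
Doc 8: absent
df = sum of presences = 1 + 1 + 0 + 0 + 1 + 1 + 0 + 0 = 4

4


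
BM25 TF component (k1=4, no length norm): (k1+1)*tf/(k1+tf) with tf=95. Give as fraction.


BM25 TF component = (k1+1)*tf / (k1+tf)
k1 = 4, tf = 95
Numerator = (4+1)*95 = 475
Denominator = 4 + 95 = 99
= 475/99 = 475/99

475/99


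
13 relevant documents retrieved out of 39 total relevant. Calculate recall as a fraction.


Recall = retrieved_relevant / total_relevant
= 13 / 39
= 13 / (13 + 26)
= 1/3

1/3


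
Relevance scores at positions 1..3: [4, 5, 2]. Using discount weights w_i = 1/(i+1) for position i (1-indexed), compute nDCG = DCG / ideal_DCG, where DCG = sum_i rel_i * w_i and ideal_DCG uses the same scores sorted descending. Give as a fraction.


Position discount weights w_i = 1/(i+1) for i=1..3:
Weights = [1/2, 1/3, 1/4]
Actual relevance: [4, 5, 2]
DCG = 4/2 + 5/3 + 2/4 = 25/6
Ideal relevance (sorted desc): [5, 4, 2]
Ideal DCG = 5/2 + 4/3 + 2/4 = 13/3
nDCG = DCG / ideal_DCG = 25/6 / 13/3 = 25/26

25/26


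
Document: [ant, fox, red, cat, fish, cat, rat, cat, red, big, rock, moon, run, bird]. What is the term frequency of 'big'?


Document has 14 words
Scanning for 'big':
Found at positions: [9]
Count = 1

1


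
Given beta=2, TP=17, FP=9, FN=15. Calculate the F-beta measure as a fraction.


P = TP/(TP+FP) = 17/26 = 17/26
R = TP/(TP+FN) = 17/32 = 17/32
beta^2 = 2^2 = 4
(1 + beta^2) = 5
Numerator = (1+beta^2)*P*R = 1445/832
Denominator = beta^2*P + R = 34/13 + 17/32 = 1309/416
F_beta = 85/154

85/154


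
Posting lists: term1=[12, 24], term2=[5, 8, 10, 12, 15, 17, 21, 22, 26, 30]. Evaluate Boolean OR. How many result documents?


Boolean OR: find union of posting lists
term1 docs: [12, 24]
term2 docs: [5, 8, 10, 12, 15, 17, 21, 22, 26, 30]
Union: [5, 8, 10, 12, 15, 17, 21, 22, 24, 26, 30]
|union| = 11

11


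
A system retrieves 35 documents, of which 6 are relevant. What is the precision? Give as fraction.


Precision = relevant_retrieved / total_retrieved
= 6 / 35
= 6 / (6 + 29)
= 6/35

6/35


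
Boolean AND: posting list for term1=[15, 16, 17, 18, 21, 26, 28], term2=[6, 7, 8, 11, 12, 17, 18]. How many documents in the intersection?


Boolean AND: find intersection of posting lists
term1 docs: [15, 16, 17, 18, 21, 26, 28]
term2 docs: [6, 7, 8, 11, 12, 17, 18]
Intersection: [17, 18]
|intersection| = 2

2


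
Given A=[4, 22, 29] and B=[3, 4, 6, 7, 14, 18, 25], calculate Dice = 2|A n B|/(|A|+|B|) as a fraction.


A intersect B = [4]
|A intersect B| = 1
|A| = 3, |B| = 7
Dice = 2*1 / (3+7)
= 2 / 10 = 1/5

1/5


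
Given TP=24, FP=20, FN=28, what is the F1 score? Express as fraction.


F1 = 2 * P * R / (P + R)
P = TP/(TP+FP) = 24/44 = 6/11
R = TP/(TP+FN) = 24/52 = 6/13
2 * P * R = 2 * 6/11 * 6/13 = 72/143
P + R = 6/11 + 6/13 = 144/143
F1 = 72/143 / 144/143 = 1/2

1/2


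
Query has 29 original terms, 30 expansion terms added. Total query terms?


Original terms: 29
Expansion terms: 30
Total = 29 + 30 = 59

59


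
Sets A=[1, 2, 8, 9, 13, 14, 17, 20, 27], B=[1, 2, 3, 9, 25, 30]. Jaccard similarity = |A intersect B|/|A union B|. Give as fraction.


A intersect B = [1, 2, 9]
|A intersect B| = 3
A union B = [1, 2, 3, 8, 9, 13, 14, 17, 20, 25, 27, 30]
|A union B| = 12
Jaccard = 3/12 = 1/4

1/4


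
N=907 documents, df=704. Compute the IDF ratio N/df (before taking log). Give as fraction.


IDF ratio = N / df
= 907 / 704
= 907/704

907/704


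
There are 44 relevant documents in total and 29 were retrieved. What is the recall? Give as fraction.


Recall = retrieved_relevant / total_relevant
= 29 / 44
= 29 / (29 + 15)
= 29/44

29/44


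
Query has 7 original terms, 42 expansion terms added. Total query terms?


Original terms: 7
Expansion terms: 42
Total = 7 + 42 = 49

49


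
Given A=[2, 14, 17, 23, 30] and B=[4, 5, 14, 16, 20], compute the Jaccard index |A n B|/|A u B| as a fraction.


A intersect B = [14]
|A intersect B| = 1
A union B = [2, 4, 5, 14, 16, 17, 20, 23, 30]
|A union B| = 9
Jaccard = 1/9 = 1/9

1/9


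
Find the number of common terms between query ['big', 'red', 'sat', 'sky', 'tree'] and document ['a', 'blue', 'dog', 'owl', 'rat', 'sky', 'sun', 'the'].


Query terms: ['big', 'red', 'sat', 'sky', 'tree']
Document terms: ['a', 'blue', 'dog', 'owl', 'rat', 'sky', 'sun', 'the']
Common terms: ['sky']
Overlap count = 1

1


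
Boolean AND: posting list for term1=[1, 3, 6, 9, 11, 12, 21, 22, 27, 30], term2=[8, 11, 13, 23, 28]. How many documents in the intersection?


Boolean AND: find intersection of posting lists
term1 docs: [1, 3, 6, 9, 11, 12, 21, 22, 27, 30]
term2 docs: [8, 11, 13, 23, 28]
Intersection: [11]
|intersection| = 1

1


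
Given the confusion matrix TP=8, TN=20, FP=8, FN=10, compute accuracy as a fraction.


Accuracy = (TP + TN) / (TP + TN + FP + FN)
TP + TN = 8 + 20 = 28
Total = 8 + 20 + 8 + 10 = 46
Accuracy = 28 / 46 = 14/23

14/23


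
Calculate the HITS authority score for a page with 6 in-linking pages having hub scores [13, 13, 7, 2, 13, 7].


Authority = sum of hub scores of in-linkers
In-link 1: hub score = 13
In-link 2: hub score = 13
In-link 3: hub score = 7
In-link 4: hub score = 2
In-link 5: hub score = 13
In-link 6: hub score = 7
Authority = 13 + 13 + 7 + 2 + 13 + 7 = 55

55


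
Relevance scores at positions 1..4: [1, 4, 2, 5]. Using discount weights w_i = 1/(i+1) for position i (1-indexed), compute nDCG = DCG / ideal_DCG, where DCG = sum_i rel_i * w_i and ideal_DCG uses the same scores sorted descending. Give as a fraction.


Position discount weights w_i = 1/(i+1) for i=1..4:
Weights = [1/2, 1/3, 1/4, 1/5]
Actual relevance: [1, 4, 2, 5]
DCG = 1/2 + 4/3 + 2/4 + 5/5 = 10/3
Ideal relevance (sorted desc): [5, 4, 2, 1]
Ideal DCG = 5/2 + 4/3 + 2/4 + 1/5 = 68/15
nDCG = DCG / ideal_DCG = 10/3 / 68/15 = 25/34

25/34


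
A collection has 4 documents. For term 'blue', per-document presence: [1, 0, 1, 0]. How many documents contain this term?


Checking each document for 'blue':
Doc 1: present
Doc 2: absent
Doc 3: present
Doc 4: absent
df = sum of presences = 1 + 0 + 1 + 0 = 2

2


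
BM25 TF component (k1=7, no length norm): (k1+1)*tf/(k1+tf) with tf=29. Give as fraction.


BM25 TF component = (k1+1)*tf / (k1+tf)
k1 = 7, tf = 29
Numerator = (7+1)*29 = 232
Denominator = 7 + 29 = 36
= 232/36 = 58/9

58/9


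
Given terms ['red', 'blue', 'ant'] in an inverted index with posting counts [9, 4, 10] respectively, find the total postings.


Summing posting list sizes:
'red': 9 postings
'blue': 4 postings
'ant': 10 postings
Total = 9 + 4 + 10 = 23

23


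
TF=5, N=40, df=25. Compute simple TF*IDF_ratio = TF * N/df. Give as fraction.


TF * (N/df)
= 5 * (40/25)
= 5 * 8/5
= 8

8


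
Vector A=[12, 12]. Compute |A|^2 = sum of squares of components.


|A|^2 = sum of squared components
A[0]^2 = 12^2 = 144
A[1]^2 = 12^2 = 144
Sum = 144 + 144 = 288

288


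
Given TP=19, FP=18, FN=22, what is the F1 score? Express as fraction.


F1 = 2 * P * R / (P + R)
P = TP/(TP+FP) = 19/37 = 19/37
R = TP/(TP+FN) = 19/41 = 19/41
2 * P * R = 2 * 19/37 * 19/41 = 722/1517
P + R = 19/37 + 19/41 = 1482/1517
F1 = 722/1517 / 1482/1517 = 19/39

19/39


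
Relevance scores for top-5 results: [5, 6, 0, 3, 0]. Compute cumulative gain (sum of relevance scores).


Cumulative Gain = sum of relevance scores
Position 1: rel=5, running sum=5
Position 2: rel=6, running sum=11
Position 3: rel=0, running sum=11
Position 4: rel=3, running sum=14
Position 5: rel=0, running sum=14
CG = 14

14


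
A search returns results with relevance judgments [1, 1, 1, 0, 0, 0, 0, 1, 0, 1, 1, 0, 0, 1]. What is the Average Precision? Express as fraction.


Computing P@k for each relevant position:
Position 1: relevant, P@1 = 1/1 = 1
Position 2: relevant, P@2 = 2/2 = 1
Position 3: relevant, P@3 = 3/3 = 1
Position 4: not relevant
Position 5: not relevant
Position 6: not relevant
Position 7: not relevant
Position 8: relevant, P@8 = 4/8 = 1/2
Position 9: not relevant
Position 10: relevant, P@10 = 5/10 = 1/2
Position 11: relevant, P@11 = 6/11 = 6/11
Position 12: not relevant
Position 13: not relevant
Position 14: relevant, P@14 = 7/14 = 1/2
Sum of P@k = 1 + 1 + 1 + 1/2 + 1/2 + 6/11 + 1/2 = 111/22
AP = 111/22 / 7 = 111/154

111/154


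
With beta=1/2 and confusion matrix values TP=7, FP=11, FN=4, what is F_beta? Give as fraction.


P = TP/(TP+FP) = 7/18 = 7/18
R = TP/(TP+FN) = 7/11 = 7/11
beta^2 = 1/2^2 = 1/4
(1 + beta^2) = 5/4
Numerator = (1+beta^2)*P*R = 245/792
Denominator = beta^2*P + R = 7/72 + 7/11 = 581/792
F_beta = 35/83

35/83


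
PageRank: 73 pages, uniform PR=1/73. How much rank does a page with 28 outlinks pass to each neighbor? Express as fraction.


Initial PR = 1/73 = 1/73
Outlinks = 28
Contribution per link = PR / outlinks
= 1/73 / 28
= 1/2044

1/2044


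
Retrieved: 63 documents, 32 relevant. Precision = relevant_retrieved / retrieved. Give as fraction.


Precision = relevant_retrieved / total_retrieved
= 32 / 63
= 32 / (32 + 31)
= 32/63

32/63


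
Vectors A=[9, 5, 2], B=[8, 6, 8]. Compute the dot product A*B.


Dot product = sum of element-wise products
A[0]*B[0] = 9*8 = 72
A[1]*B[1] = 5*6 = 30
A[2]*B[2] = 2*8 = 16
Sum = 72 + 30 + 16 = 118

118


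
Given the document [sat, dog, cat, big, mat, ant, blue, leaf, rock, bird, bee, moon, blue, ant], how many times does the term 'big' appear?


Document has 14 words
Scanning for 'big':
Found at positions: [3]
Count = 1

1


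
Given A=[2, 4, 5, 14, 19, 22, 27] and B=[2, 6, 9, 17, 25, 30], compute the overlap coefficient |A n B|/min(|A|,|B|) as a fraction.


A intersect B = [2]
|A intersect B| = 1
min(|A|, |B|) = min(7, 6) = 6
Overlap = 1 / 6 = 1/6

1/6


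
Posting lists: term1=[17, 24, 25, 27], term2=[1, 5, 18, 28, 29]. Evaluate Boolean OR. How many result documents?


Boolean OR: find union of posting lists
term1 docs: [17, 24, 25, 27]
term2 docs: [1, 5, 18, 28, 29]
Union: [1, 5, 17, 18, 24, 25, 27, 28, 29]
|union| = 9

9


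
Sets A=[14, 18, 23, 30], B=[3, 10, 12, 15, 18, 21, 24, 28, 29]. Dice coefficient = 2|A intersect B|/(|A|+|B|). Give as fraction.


A intersect B = [18]
|A intersect B| = 1
|A| = 4, |B| = 9
Dice = 2*1 / (4+9)
= 2 / 13 = 2/13

2/13


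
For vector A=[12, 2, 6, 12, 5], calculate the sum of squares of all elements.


|A|^2 = sum of squared components
A[0]^2 = 12^2 = 144
A[1]^2 = 2^2 = 4
A[2]^2 = 6^2 = 36
A[3]^2 = 12^2 = 144
A[4]^2 = 5^2 = 25
Sum = 144 + 4 + 36 + 144 + 25 = 353

353


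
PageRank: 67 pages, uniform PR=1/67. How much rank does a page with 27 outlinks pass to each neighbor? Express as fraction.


Initial PR = 1/67 = 1/67
Outlinks = 27
Contribution per link = PR / outlinks
= 1/67 / 27
= 1/1809

1/1809


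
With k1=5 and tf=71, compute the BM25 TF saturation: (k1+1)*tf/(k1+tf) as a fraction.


BM25 TF component = (k1+1)*tf / (k1+tf)
k1 = 5, tf = 71
Numerator = (5+1)*71 = 426
Denominator = 5 + 71 = 76
= 426/76 = 213/38

213/38


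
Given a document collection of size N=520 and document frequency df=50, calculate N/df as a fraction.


IDF ratio = N / df
= 520 / 50
= 52/5

52/5


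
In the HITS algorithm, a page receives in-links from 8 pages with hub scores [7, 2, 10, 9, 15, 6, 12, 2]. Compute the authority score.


Authority = sum of hub scores of in-linkers
In-link 1: hub score = 7
In-link 2: hub score = 2
In-link 3: hub score = 10
In-link 4: hub score = 9
In-link 5: hub score = 15
In-link 6: hub score = 6
In-link 7: hub score = 12
In-link 8: hub score = 2
Authority = 7 + 2 + 10 + 9 + 15 + 6 + 12 + 2 = 63

63


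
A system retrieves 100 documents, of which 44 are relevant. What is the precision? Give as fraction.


Precision = relevant_retrieved / total_retrieved
= 44 / 100
= 44 / (44 + 56)
= 11/25

11/25


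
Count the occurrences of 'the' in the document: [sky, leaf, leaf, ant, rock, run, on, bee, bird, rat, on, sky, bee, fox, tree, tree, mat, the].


Document has 18 words
Scanning for 'the':
Found at positions: [17]
Count = 1

1


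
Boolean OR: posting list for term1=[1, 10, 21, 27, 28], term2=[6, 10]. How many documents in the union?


Boolean OR: find union of posting lists
term1 docs: [1, 10, 21, 27, 28]
term2 docs: [6, 10]
Union: [1, 6, 10, 21, 27, 28]
|union| = 6

6


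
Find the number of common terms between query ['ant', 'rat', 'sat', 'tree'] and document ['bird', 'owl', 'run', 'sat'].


Query terms: ['ant', 'rat', 'sat', 'tree']
Document terms: ['bird', 'owl', 'run', 'sat']
Common terms: ['sat']
Overlap count = 1

1


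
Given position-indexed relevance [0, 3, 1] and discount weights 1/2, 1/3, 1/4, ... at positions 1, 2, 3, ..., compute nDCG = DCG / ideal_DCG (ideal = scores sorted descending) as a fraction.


Position discount weights w_i = 1/(i+1) for i=1..3:
Weights = [1/2, 1/3, 1/4]
Actual relevance: [0, 3, 1]
DCG = 0/2 + 3/3 + 1/4 = 5/4
Ideal relevance (sorted desc): [3, 1, 0]
Ideal DCG = 3/2 + 1/3 + 0/4 = 11/6
nDCG = DCG / ideal_DCG = 5/4 / 11/6 = 15/22

15/22


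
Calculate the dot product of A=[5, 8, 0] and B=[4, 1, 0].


Dot product = sum of element-wise products
A[0]*B[0] = 5*4 = 20
A[1]*B[1] = 8*1 = 8
A[2]*B[2] = 0*0 = 0
Sum = 20 + 8 + 0 = 28

28


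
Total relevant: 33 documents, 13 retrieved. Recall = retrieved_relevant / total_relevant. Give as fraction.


Recall = retrieved_relevant / total_relevant
= 13 / 33
= 13 / (13 + 20)
= 13/33

13/33


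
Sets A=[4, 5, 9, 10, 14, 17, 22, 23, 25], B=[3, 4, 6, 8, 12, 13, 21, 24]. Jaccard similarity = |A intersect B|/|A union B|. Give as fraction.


A intersect B = [4]
|A intersect B| = 1
A union B = [3, 4, 5, 6, 8, 9, 10, 12, 13, 14, 17, 21, 22, 23, 24, 25]
|A union B| = 16
Jaccard = 1/16 = 1/16

1/16


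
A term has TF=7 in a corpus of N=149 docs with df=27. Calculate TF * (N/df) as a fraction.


TF * (N/df)
= 7 * (149/27)
= 7 * 149/27
= 1043/27

1043/27


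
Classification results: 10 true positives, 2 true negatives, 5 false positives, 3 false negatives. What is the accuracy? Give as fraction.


Accuracy = (TP + TN) / (TP + TN + FP + FN)
TP + TN = 10 + 2 = 12
Total = 10 + 2 + 5 + 3 = 20
Accuracy = 12 / 20 = 3/5

3/5


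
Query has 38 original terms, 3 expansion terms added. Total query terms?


Original terms: 38
Expansion terms: 3
Total = 38 + 3 = 41

41


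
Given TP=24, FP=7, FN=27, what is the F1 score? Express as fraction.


F1 = 2 * P * R / (P + R)
P = TP/(TP+FP) = 24/31 = 24/31
R = TP/(TP+FN) = 24/51 = 8/17
2 * P * R = 2 * 24/31 * 8/17 = 384/527
P + R = 24/31 + 8/17 = 656/527
F1 = 384/527 / 656/527 = 24/41

24/41


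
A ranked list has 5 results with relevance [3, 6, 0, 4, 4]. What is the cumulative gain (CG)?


Cumulative Gain = sum of relevance scores
Position 1: rel=3, running sum=3
Position 2: rel=6, running sum=9
Position 3: rel=0, running sum=9
Position 4: rel=4, running sum=13
Position 5: rel=4, running sum=17
CG = 17

17


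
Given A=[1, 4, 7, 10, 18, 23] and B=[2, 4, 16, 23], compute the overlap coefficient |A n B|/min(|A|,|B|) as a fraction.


A intersect B = [4, 23]
|A intersect B| = 2
min(|A|, |B|) = min(6, 4) = 4
Overlap = 2 / 4 = 1/2

1/2


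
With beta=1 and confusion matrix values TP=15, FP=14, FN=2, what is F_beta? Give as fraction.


P = TP/(TP+FP) = 15/29 = 15/29
R = TP/(TP+FN) = 15/17 = 15/17
beta^2 = 1^2 = 1
(1 + beta^2) = 2
Numerator = (1+beta^2)*P*R = 450/493
Denominator = beta^2*P + R = 15/29 + 15/17 = 690/493
F_beta = 15/23

15/23


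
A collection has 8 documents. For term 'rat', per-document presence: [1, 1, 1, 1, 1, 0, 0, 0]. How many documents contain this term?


Checking each document for 'rat':
Doc 1: present
Doc 2: present
Doc 3: present
Doc 4: present
Doc 5: present
Doc 6: absent
Doc 7: absent
Doc 8: absent
df = sum of presences = 1 + 1 + 1 + 1 + 1 + 0 + 0 + 0 = 5

5


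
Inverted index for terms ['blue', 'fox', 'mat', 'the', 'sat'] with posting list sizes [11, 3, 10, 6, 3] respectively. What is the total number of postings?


Summing posting list sizes:
'blue': 11 postings
'fox': 3 postings
'mat': 10 postings
'the': 6 postings
'sat': 3 postings
Total = 11 + 3 + 10 + 6 + 3 = 33

33


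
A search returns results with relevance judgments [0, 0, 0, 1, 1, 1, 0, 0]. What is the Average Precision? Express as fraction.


Computing P@k for each relevant position:
Position 1: not relevant
Position 2: not relevant
Position 3: not relevant
Position 4: relevant, P@4 = 1/4 = 1/4
Position 5: relevant, P@5 = 2/5 = 2/5
Position 6: relevant, P@6 = 3/6 = 1/2
Position 7: not relevant
Position 8: not relevant
Sum of P@k = 1/4 + 2/5 + 1/2 = 23/20
AP = 23/20 / 3 = 23/60

23/60


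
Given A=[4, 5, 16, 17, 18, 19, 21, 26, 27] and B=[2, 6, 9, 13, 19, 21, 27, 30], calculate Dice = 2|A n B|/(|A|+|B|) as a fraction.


A intersect B = [19, 21, 27]
|A intersect B| = 3
|A| = 9, |B| = 8
Dice = 2*3 / (9+8)
= 6 / 17 = 6/17

6/17


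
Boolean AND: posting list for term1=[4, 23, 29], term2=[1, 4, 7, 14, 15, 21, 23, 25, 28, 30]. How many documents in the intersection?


Boolean AND: find intersection of posting lists
term1 docs: [4, 23, 29]
term2 docs: [1, 4, 7, 14, 15, 21, 23, 25, 28, 30]
Intersection: [4, 23]
|intersection| = 2

2


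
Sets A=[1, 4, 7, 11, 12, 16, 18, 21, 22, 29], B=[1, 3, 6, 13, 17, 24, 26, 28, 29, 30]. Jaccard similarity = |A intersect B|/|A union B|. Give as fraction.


A intersect B = [1, 29]
|A intersect B| = 2
A union B = [1, 3, 4, 6, 7, 11, 12, 13, 16, 17, 18, 21, 22, 24, 26, 28, 29, 30]
|A union B| = 18
Jaccard = 2/18 = 1/9

1/9


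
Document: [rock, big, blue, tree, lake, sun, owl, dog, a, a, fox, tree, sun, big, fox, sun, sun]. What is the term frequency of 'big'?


Document has 17 words
Scanning for 'big':
Found at positions: [1, 13]
Count = 2

2


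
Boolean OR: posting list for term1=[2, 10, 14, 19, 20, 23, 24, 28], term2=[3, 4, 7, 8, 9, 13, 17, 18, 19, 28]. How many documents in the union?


Boolean OR: find union of posting lists
term1 docs: [2, 10, 14, 19, 20, 23, 24, 28]
term2 docs: [3, 4, 7, 8, 9, 13, 17, 18, 19, 28]
Union: [2, 3, 4, 7, 8, 9, 10, 13, 14, 17, 18, 19, 20, 23, 24, 28]
|union| = 16

16


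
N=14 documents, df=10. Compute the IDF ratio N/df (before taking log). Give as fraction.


IDF ratio = N / df
= 14 / 10
= 7/5

7/5


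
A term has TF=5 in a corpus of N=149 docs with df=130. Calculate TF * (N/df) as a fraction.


TF * (N/df)
= 5 * (149/130)
= 5 * 149/130
= 149/26

149/26


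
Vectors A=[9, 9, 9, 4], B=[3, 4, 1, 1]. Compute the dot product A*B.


Dot product = sum of element-wise products
A[0]*B[0] = 9*3 = 27
A[1]*B[1] = 9*4 = 36
A[2]*B[2] = 9*1 = 9
A[3]*B[3] = 4*1 = 4
Sum = 27 + 36 + 9 + 4 = 76

76


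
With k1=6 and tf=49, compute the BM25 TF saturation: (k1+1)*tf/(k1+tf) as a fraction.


BM25 TF component = (k1+1)*tf / (k1+tf)
k1 = 6, tf = 49
Numerator = (6+1)*49 = 343
Denominator = 6 + 49 = 55
= 343/55 = 343/55

343/55


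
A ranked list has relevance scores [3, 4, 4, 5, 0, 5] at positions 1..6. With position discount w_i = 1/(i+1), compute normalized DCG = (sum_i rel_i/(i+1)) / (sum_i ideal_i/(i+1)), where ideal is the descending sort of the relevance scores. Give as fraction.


Position discount weights w_i = 1/(i+1) for i=1..6:
Weights = [1/2, 1/3, 1/4, 1/5, 1/6, 1/7]
Actual relevance: [3, 4, 4, 5, 0, 5]
DCG = 3/2 + 4/3 + 4/4 + 5/5 + 0/6 + 5/7 = 233/42
Ideal relevance (sorted desc): [5, 5, 4, 4, 3, 0]
Ideal DCG = 5/2 + 5/3 + 4/4 + 4/5 + 3/6 + 0/7 = 97/15
nDCG = DCG / ideal_DCG = 233/42 / 97/15 = 1165/1358

1165/1358


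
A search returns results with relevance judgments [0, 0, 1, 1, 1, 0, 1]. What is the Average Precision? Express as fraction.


Computing P@k for each relevant position:
Position 1: not relevant
Position 2: not relevant
Position 3: relevant, P@3 = 1/3 = 1/3
Position 4: relevant, P@4 = 2/4 = 1/2
Position 5: relevant, P@5 = 3/5 = 3/5
Position 6: not relevant
Position 7: relevant, P@7 = 4/7 = 4/7
Sum of P@k = 1/3 + 1/2 + 3/5 + 4/7 = 421/210
AP = 421/210 / 4 = 421/840

421/840


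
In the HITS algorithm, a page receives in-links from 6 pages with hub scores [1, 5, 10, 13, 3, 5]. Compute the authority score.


Authority = sum of hub scores of in-linkers
In-link 1: hub score = 1
In-link 2: hub score = 5
In-link 3: hub score = 10
In-link 4: hub score = 13
In-link 5: hub score = 3
In-link 6: hub score = 5
Authority = 1 + 5 + 10 + 13 + 3 + 5 = 37

37


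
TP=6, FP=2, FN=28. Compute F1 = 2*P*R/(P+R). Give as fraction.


F1 = 2 * P * R / (P + R)
P = TP/(TP+FP) = 6/8 = 3/4
R = TP/(TP+FN) = 6/34 = 3/17
2 * P * R = 2 * 3/4 * 3/17 = 9/34
P + R = 3/4 + 3/17 = 63/68
F1 = 9/34 / 63/68 = 2/7

2/7


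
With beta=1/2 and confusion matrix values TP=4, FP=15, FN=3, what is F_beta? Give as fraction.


P = TP/(TP+FP) = 4/19 = 4/19
R = TP/(TP+FN) = 4/7 = 4/7
beta^2 = 1/2^2 = 1/4
(1 + beta^2) = 5/4
Numerator = (1+beta^2)*P*R = 20/133
Denominator = beta^2*P + R = 1/19 + 4/7 = 83/133
F_beta = 20/83

20/83


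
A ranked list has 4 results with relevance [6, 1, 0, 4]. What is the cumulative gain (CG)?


Cumulative Gain = sum of relevance scores
Position 1: rel=6, running sum=6
Position 2: rel=1, running sum=7
Position 3: rel=0, running sum=7
Position 4: rel=4, running sum=11
CG = 11

11


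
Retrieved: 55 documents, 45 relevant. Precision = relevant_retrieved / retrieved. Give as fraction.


Precision = relevant_retrieved / total_retrieved
= 45 / 55
= 45 / (45 + 10)
= 9/11

9/11


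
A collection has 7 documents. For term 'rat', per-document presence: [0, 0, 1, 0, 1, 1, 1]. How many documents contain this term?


Checking each document for 'rat':
Doc 1: absent
Doc 2: absent
Doc 3: present
Doc 4: absent
Doc 5: present
Doc 6: present
Doc 7: present
df = sum of presences = 0 + 0 + 1 + 0 + 1 + 1 + 1 = 4

4


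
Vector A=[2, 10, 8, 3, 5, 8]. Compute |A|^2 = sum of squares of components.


|A|^2 = sum of squared components
A[0]^2 = 2^2 = 4
A[1]^2 = 10^2 = 100
A[2]^2 = 8^2 = 64
A[3]^2 = 3^2 = 9
A[4]^2 = 5^2 = 25
A[5]^2 = 8^2 = 64
Sum = 4 + 100 + 64 + 9 + 25 + 64 = 266

266


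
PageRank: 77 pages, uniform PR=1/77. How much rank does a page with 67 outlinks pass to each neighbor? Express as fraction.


Initial PR = 1/77 = 1/77
Outlinks = 67
Contribution per link = PR / outlinks
= 1/77 / 67
= 1/5159

1/5159


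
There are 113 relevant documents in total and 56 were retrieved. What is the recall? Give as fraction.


Recall = retrieved_relevant / total_relevant
= 56 / 113
= 56 / (56 + 57)
= 56/113

56/113


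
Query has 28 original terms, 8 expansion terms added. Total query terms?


Original terms: 28
Expansion terms: 8
Total = 28 + 8 = 36

36


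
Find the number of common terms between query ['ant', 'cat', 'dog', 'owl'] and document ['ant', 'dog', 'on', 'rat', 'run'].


Query terms: ['ant', 'cat', 'dog', 'owl']
Document terms: ['ant', 'dog', 'on', 'rat', 'run']
Common terms: ['ant', 'dog']
Overlap count = 2

2


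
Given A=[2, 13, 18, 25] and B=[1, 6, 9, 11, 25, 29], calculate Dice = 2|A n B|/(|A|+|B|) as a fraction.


A intersect B = [25]
|A intersect B| = 1
|A| = 4, |B| = 6
Dice = 2*1 / (4+6)
= 2 / 10 = 1/5

1/5


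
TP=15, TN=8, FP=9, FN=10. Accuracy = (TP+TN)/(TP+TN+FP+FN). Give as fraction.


Accuracy = (TP + TN) / (TP + TN + FP + FN)
TP + TN = 15 + 8 = 23
Total = 15 + 8 + 9 + 10 = 42
Accuracy = 23 / 42 = 23/42

23/42


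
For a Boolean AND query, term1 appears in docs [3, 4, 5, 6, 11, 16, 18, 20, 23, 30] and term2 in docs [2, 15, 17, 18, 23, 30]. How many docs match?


Boolean AND: find intersection of posting lists
term1 docs: [3, 4, 5, 6, 11, 16, 18, 20, 23, 30]
term2 docs: [2, 15, 17, 18, 23, 30]
Intersection: [18, 23, 30]
|intersection| = 3

3


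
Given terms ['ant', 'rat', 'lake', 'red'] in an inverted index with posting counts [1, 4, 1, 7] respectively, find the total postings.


Summing posting list sizes:
'ant': 1 postings
'rat': 4 postings
'lake': 1 postings
'red': 7 postings
Total = 1 + 4 + 1 + 7 = 13

13


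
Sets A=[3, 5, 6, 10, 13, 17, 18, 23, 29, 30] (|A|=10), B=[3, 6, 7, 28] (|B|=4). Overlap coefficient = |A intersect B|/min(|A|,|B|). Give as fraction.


A intersect B = [3, 6]
|A intersect B| = 2
min(|A|, |B|) = min(10, 4) = 4
Overlap = 2 / 4 = 1/2

1/2


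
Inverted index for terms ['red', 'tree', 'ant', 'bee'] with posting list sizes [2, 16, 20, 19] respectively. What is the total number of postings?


Summing posting list sizes:
'red': 2 postings
'tree': 16 postings
'ant': 20 postings
'bee': 19 postings
Total = 2 + 16 + 20 + 19 = 57

57


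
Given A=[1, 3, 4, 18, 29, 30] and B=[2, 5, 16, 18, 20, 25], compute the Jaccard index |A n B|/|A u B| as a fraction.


A intersect B = [18]
|A intersect B| = 1
A union B = [1, 2, 3, 4, 5, 16, 18, 20, 25, 29, 30]
|A union B| = 11
Jaccard = 1/11 = 1/11

1/11


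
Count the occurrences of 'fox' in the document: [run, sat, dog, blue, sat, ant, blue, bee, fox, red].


Document has 10 words
Scanning for 'fox':
Found at positions: [8]
Count = 1

1


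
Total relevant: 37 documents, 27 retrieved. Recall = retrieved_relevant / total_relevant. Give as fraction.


Recall = retrieved_relevant / total_relevant
= 27 / 37
= 27 / (27 + 10)
= 27/37

27/37


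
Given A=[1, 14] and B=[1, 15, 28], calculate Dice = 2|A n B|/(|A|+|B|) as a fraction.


A intersect B = [1]
|A intersect B| = 1
|A| = 2, |B| = 3
Dice = 2*1 / (2+3)
= 2 / 5 = 2/5

2/5


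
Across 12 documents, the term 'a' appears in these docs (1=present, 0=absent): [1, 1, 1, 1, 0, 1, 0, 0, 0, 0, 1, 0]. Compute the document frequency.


Checking each document for 'a':
Doc 1: present
Doc 2: present
Doc 3: present
Doc 4: present
Doc 5: absent
Doc 6: present
Doc 7: absent
Doc 8: absent
Doc 9: absent
Doc 10: absent
Doc 11: present
Doc 12: absent
df = sum of presences = 1 + 1 + 1 + 1 + 0 + 1 + 0 + 0 + 0 + 0 + 1 + 0 = 6

6


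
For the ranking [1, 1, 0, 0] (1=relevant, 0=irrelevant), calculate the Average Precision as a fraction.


Computing P@k for each relevant position:
Position 1: relevant, P@1 = 1/1 = 1
Position 2: relevant, P@2 = 2/2 = 1
Position 3: not relevant
Position 4: not relevant
Sum of P@k = 1 + 1 = 2
AP = 2 / 2 = 1

1


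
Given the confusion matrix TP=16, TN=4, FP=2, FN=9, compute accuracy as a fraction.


Accuracy = (TP + TN) / (TP + TN + FP + FN)
TP + TN = 16 + 4 = 20
Total = 16 + 4 + 2 + 9 = 31
Accuracy = 20 / 31 = 20/31

20/31


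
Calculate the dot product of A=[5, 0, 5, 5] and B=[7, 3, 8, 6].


Dot product = sum of element-wise products
A[0]*B[0] = 5*7 = 35
A[1]*B[1] = 0*3 = 0
A[2]*B[2] = 5*8 = 40
A[3]*B[3] = 5*6 = 30
Sum = 35 + 0 + 40 + 30 = 105

105


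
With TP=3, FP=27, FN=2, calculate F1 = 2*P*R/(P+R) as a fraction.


F1 = 2 * P * R / (P + R)
P = TP/(TP+FP) = 3/30 = 1/10
R = TP/(TP+FN) = 3/5 = 3/5
2 * P * R = 2 * 1/10 * 3/5 = 3/25
P + R = 1/10 + 3/5 = 7/10
F1 = 3/25 / 7/10 = 6/35

6/35


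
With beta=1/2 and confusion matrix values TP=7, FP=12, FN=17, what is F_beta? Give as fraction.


P = TP/(TP+FP) = 7/19 = 7/19
R = TP/(TP+FN) = 7/24 = 7/24
beta^2 = 1/2^2 = 1/4
(1 + beta^2) = 5/4
Numerator = (1+beta^2)*P*R = 245/1824
Denominator = beta^2*P + R = 7/76 + 7/24 = 175/456
F_beta = 7/20

7/20


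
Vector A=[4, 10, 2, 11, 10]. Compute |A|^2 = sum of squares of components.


|A|^2 = sum of squared components
A[0]^2 = 4^2 = 16
A[1]^2 = 10^2 = 100
A[2]^2 = 2^2 = 4
A[3]^2 = 11^2 = 121
A[4]^2 = 10^2 = 100
Sum = 16 + 100 + 4 + 121 + 100 = 341

341


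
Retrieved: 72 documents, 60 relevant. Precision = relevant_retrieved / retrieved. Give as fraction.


Precision = relevant_retrieved / total_retrieved
= 60 / 72
= 60 / (60 + 12)
= 5/6

5/6


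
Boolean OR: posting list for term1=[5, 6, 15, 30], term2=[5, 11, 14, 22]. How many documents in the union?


Boolean OR: find union of posting lists
term1 docs: [5, 6, 15, 30]
term2 docs: [5, 11, 14, 22]
Union: [5, 6, 11, 14, 15, 22, 30]
|union| = 7

7


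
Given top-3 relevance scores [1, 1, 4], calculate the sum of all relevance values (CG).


Cumulative Gain = sum of relevance scores
Position 1: rel=1, running sum=1
Position 2: rel=1, running sum=2
Position 3: rel=4, running sum=6
CG = 6

6


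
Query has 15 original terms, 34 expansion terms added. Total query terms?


Original terms: 15
Expansion terms: 34
Total = 15 + 34 = 49

49


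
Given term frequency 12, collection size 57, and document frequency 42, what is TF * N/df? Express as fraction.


TF * (N/df)
= 12 * (57/42)
= 12 * 19/14
= 114/7

114/7


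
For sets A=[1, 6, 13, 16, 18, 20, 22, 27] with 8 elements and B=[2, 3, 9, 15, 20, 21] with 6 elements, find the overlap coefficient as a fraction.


A intersect B = [20]
|A intersect B| = 1
min(|A|, |B|) = min(8, 6) = 6
Overlap = 1 / 6 = 1/6

1/6


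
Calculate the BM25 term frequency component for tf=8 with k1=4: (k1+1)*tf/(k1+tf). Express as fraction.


BM25 TF component = (k1+1)*tf / (k1+tf)
k1 = 4, tf = 8
Numerator = (4+1)*8 = 40
Denominator = 4 + 8 = 12
= 40/12 = 10/3

10/3


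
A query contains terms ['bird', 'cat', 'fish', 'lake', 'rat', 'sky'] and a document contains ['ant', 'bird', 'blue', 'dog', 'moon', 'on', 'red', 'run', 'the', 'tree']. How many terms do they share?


Query terms: ['bird', 'cat', 'fish', 'lake', 'rat', 'sky']
Document terms: ['ant', 'bird', 'blue', 'dog', 'moon', 'on', 'red', 'run', 'the', 'tree']
Common terms: ['bird']
Overlap count = 1

1


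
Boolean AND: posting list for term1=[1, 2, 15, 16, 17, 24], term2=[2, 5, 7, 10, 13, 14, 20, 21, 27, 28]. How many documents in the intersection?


Boolean AND: find intersection of posting lists
term1 docs: [1, 2, 15, 16, 17, 24]
term2 docs: [2, 5, 7, 10, 13, 14, 20, 21, 27, 28]
Intersection: [2]
|intersection| = 1

1


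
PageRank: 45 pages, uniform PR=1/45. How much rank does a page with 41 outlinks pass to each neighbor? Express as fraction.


Initial PR = 1/45 = 1/45
Outlinks = 41
Contribution per link = PR / outlinks
= 1/45 / 41
= 1/1845

1/1845


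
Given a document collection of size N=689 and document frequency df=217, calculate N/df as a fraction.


IDF ratio = N / df
= 689 / 217
= 689/217

689/217


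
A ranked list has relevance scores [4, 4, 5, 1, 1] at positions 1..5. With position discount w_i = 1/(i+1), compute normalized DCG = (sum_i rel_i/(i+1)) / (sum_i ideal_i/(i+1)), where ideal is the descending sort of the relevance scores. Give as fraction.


Position discount weights w_i = 1/(i+1) for i=1..5:
Weights = [1/2, 1/3, 1/4, 1/5, 1/6]
Actual relevance: [4, 4, 5, 1, 1]
DCG = 4/2 + 4/3 + 5/4 + 1/5 + 1/6 = 99/20
Ideal relevance (sorted desc): [5, 4, 4, 1, 1]
Ideal DCG = 5/2 + 4/3 + 4/4 + 1/5 + 1/6 = 26/5
nDCG = DCG / ideal_DCG = 99/20 / 26/5 = 99/104

99/104


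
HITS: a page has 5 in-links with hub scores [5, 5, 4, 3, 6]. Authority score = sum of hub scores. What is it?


Authority = sum of hub scores of in-linkers
In-link 1: hub score = 5
In-link 2: hub score = 5
In-link 3: hub score = 4
In-link 4: hub score = 3
In-link 5: hub score = 6
Authority = 5 + 5 + 4 + 3 + 6 = 23

23


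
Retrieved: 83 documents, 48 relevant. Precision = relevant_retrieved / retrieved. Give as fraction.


Precision = relevant_retrieved / total_retrieved
= 48 / 83
= 48 / (48 + 35)
= 48/83

48/83


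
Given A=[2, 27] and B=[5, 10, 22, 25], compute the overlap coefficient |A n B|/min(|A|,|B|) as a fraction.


A intersect B = []
|A intersect B| = 0
min(|A|, |B|) = min(2, 4) = 2
Overlap = 0 / 2 = 0

0


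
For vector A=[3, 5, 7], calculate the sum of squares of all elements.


|A|^2 = sum of squared components
A[0]^2 = 3^2 = 9
A[1]^2 = 5^2 = 25
A[2]^2 = 7^2 = 49
Sum = 9 + 25 + 49 = 83

83


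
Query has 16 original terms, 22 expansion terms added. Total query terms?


Original terms: 16
Expansion terms: 22
Total = 16 + 22 = 38

38


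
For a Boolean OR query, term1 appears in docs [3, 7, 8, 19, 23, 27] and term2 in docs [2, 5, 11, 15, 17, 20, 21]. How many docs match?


Boolean OR: find union of posting lists
term1 docs: [3, 7, 8, 19, 23, 27]
term2 docs: [2, 5, 11, 15, 17, 20, 21]
Union: [2, 3, 5, 7, 8, 11, 15, 17, 19, 20, 21, 23, 27]
|union| = 13

13


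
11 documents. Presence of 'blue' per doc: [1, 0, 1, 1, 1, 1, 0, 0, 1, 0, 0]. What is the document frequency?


Checking each document for 'blue':
Doc 1: present
Doc 2: absent
Doc 3: present
Doc 4: present
Doc 5: present
Doc 6: present
Doc 7: absent
Doc 8: absent
Doc 9: present
Doc 10: absent
Doc 11: absent
df = sum of presences = 1 + 0 + 1 + 1 + 1 + 1 + 0 + 0 + 1 + 0 + 0 = 6

6


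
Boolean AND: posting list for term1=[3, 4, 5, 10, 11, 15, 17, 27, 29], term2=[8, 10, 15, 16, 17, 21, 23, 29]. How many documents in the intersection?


Boolean AND: find intersection of posting lists
term1 docs: [3, 4, 5, 10, 11, 15, 17, 27, 29]
term2 docs: [8, 10, 15, 16, 17, 21, 23, 29]
Intersection: [10, 15, 17, 29]
|intersection| = 4

4


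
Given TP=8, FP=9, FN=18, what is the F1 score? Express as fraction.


F1 = 2 * P * R / (P + R)
P = TP/(TP+FP) = 8/17 = 8/17
R = TP/(TP+FN) = 8/26 = 4/13
2 * P * R = 2 * 8/17 * 4/13 = 64/221
P + R = 8/17 + 4/13 = 172/221
F1 = 64/221 / 172/221 = 16/43

16/43


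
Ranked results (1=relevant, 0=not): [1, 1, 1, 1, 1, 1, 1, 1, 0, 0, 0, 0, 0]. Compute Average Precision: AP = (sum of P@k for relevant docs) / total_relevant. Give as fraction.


Computing P@k for each relevant position:
Position 1: relevant, P@1 = 1/1 = 1
Position 2: relevant, P@2 = 2/2 = 1
Position 3: relevant, P@3 = 3/3 = 1
Position 4: relevant, P@4 = 4/4 = 1
Position 5: relevant, P@5 = 5/5 = 1
Position 6: relevant, P@6 = 6/6 = 1
Position 7: relevant, P@7 = 7/7 = 1
Position 8: relevant, P@8 = 8/8 = 1
Position 9: not relevant
Position 10: not relevant
Position 11: not relevant
Position 12: not relevant
Position 13: not relevant
Sum of P@k = 1 + 1 + 1 + 1 + 1 + 1 + 1 + 1 = 8
AP = 8 / 8 = 1

1


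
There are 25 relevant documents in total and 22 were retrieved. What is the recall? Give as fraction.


Recall = retrieved_relevant / total_relevant
= 22 / 25
= 22 / (22 + 3)
= 22/25

22/25


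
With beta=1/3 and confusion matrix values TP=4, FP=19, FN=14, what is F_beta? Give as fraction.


P = TP/(TP+FP) = 4/23 = 4/23
R = TP/(TP+FN) = 4/18 = 2/9
beta^2 = 1/3^2 = 1/9
(1 + beta^2) = 10/9
Numerator = (1+beta^2)*P*R = 80/1863
Denominator = beta^2*P + R = 4/207 + 2/9 = 50/207
F_beta = 8/45

8/45


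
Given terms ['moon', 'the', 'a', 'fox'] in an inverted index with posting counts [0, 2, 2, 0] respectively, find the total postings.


Summing posting list sizes:
'moon': 0 postings
'the': 2 postings
'a': 2 postings
'fox': 0 postings
Total = 0 + 2 + 2 + 0 = 4

4


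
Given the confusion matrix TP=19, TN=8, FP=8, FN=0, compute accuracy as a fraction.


Accuracy = (TP + TN) / (TP + TN + FP + FN)
TP + TN = 19 + 8 = 27
Total = 19 + 8 + 8 + 0 = 35
Accuracy = 27 / 35 = 27/35

27/35


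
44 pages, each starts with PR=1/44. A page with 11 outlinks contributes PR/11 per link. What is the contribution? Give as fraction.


Initial PR = 1/44 = 1/44
Outlinks = 11
Contribution per link = PR / outlinks
= 1/44 / 11
= 1/484

1/484


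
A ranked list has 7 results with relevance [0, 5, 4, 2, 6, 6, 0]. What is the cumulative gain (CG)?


Cumulative Gain = sum of relevance scores
Position 1: rel=0, running sum=0
Position 2: rel=5, running sum=5
Position 3: rel=4, running sum=9
Position 4: rel=2, running sum=11
Position 5: rel=6, running sum=17
Position 6: rel=6, running sum=23
Position 7: rel=0, running sum=23
CG = 23

23


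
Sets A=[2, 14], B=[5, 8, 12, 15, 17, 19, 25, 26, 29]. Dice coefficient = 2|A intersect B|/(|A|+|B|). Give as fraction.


A intersect B = []
|A intersect B| = 0
|A| = 2, |B| = 9
Dice = 2*0 / (2+9)
= 0 / 11 = 0

0


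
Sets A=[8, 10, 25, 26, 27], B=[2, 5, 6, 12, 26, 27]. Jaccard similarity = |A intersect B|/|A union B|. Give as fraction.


A intersect B = [26, 27]
|A intersect B| = 2
A union B = [2, 5, 6, 8, 10, 12, 25, 26, 27]
|A union B| = 9
Jaccard = 2/9 = 2/9

2/9


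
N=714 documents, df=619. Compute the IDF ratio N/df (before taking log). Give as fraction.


IDF ratio = N / df
= 714 / 619
= 714/619

714/619


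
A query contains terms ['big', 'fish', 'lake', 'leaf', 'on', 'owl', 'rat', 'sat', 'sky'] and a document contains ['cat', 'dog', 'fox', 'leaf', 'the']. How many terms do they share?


Query terms: ['big', 'fish', 'lake', 'leaf', 'on', 'owl', 'rat', 'sat', 'sky']
Document terms: ['cat', 'dog', 'fox', 'leaf', 'the']
Common terms: ['leaf']
Overlap count = 1

1


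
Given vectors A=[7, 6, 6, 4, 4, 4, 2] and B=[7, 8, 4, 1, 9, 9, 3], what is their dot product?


Dot product = sum of element-wise products
A[0]*B[0] = 7*7 = 49
A[1]*B[1] = 6*8 = 48
A[2]*B[2] = 6*4 = 24
A[3]*B[3] = 4*1 = 4
A[4]*B[4] = 4*9 = 36
A[5]*B[5] = 4*9 = 36
A[6]*B[6] = 2*3 = 6
Sum = 49 + 48 + 24 + 4 + 36 + 36 + 6 = 203

203


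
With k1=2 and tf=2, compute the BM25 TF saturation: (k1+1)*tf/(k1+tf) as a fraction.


BM25 TF component = (k1+1)*tf / (k1+tf)
k1 = 2, tf = 2
Numerator = (2+1)*2 = 6
Denominator = 2 + 2 = 4
= 6/4 = 3/2

3/2


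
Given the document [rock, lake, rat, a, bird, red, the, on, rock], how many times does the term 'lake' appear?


Document has 9 words
Scanning for 'lake':
Found at positions: [1]
Count = 1

1


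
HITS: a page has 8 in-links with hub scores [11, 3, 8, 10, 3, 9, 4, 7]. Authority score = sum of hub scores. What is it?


Authority = sum of hub scores of in-linkers
In-link 1: hub score = 11
In-link 2: hub score = 3
In-link 3: hub score = 8
In-link 4: hub score = 10
In-link 5: hub score = 3
In-link 6: hub score = 9
In-link 7: hub score = 4
In-link 8: hub score = 7
Authority = 11 + 3 + 8 + 10 + 3 + 9 + 4 + 7 = 55

55


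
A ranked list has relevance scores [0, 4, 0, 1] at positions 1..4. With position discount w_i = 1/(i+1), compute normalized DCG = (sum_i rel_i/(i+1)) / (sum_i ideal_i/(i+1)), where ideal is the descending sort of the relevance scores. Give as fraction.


Position discount weights w_i = 1/(i+1) for i=1..4:
Weights = [1/2, 1/3, 1/4, 1/5]
Actual relevance: [0, 4, 0, 1]
DCG = 0/2 + 4/3 + 0/4 + 1/5 = 23/15
Ideal relevance (sorted desc): [4, 1, 0, 0]
Ideal DCG = 4/2 + 1/3 + 0/4 + 0/5 = 7/3
nDCG = DCG / ideal_DCG = 23/15 / 7/3 = 23/35

23/35


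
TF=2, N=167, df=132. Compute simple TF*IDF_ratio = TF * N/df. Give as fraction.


TF * (N/df)
= 2 * (167/132)
= 2 * 167/132
= 167/66

167/66


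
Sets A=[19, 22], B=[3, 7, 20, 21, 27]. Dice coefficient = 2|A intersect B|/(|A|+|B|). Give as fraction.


A intersect B = []
|A intersect B| = 0
|A| = 2, |B| = 5
Dice = 2*0 / (2+5)
= 0 / 7 = 0

0
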